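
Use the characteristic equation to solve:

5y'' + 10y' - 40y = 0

Characteristic equation: 5r² + 10r - 40 = 0
Divide by 5: r² + 2r - 8 = 0
Roots: r = 2, -4 (distinct real)
General solution: y = C₁e^(2x) + C₂e^(-4x)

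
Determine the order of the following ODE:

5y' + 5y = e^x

The order is 1 (highest derivative is of order 1).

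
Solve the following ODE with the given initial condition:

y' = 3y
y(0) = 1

General solution: y = Ce^(3x)
Applying IC y(0) = 1:
Particular solution: y = e^(3x)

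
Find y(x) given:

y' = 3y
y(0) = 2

General solution: y = Ce^(3x)
Applying IC y(0) = 2:
Particular solution: y = 2e^(3x)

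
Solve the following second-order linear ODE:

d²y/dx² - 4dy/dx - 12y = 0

Characteristic equation: r² - 4r - 12 = 0
Roots: r = 6, -2 (distinct real)
General solution: y = C₁e^(6x) + C₂e^(-2x)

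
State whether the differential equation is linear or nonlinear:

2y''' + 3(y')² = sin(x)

Nonlinear ((y')² term)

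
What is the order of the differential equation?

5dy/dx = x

The order is 1 (highest derivative is of order 1).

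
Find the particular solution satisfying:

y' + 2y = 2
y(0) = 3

General solution: y = 1 + Ce^(-2x)
Applying y(0) = 3: C = 3 - 1 = 2
Particular solution: y = 1 + 2e^(-2x)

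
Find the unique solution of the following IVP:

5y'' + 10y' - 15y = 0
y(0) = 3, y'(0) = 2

General solution: y = C₁e^x + C₂e^(-3x)
Applying ICs: C₁ = 11/4, C₂ = 1/4
Particular solution: y = (11/4)e^x + (1/4)e^(-3x)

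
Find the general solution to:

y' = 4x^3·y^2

Separating variables and integrating:
-1/y = x^4 + C

General solution: y^-1 = -x^4 + C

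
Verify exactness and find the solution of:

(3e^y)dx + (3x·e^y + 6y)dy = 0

Verify exactness: ∂M/∂y = ∂N/∂x ✓
Find F(x,y) such that ∂F/∂x = M, ∂F/∂y = N
Solution: 3x·e^y + 3y² = C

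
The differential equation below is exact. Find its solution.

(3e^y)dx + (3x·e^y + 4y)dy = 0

Verify exactness: ∂M/∂y = ∂N/∂x ✓
Find F(x,y) such that ∂F/∂x = M, ∂F/∂y = N
Solution: 3x·e^y + 2y² = C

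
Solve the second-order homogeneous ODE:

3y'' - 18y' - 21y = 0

Characteristic equation: 3r² - 18r - 21 = 0
Divide by 3: r² - 6r - 7 = 0
Roots: r = 7, -1 (distinct real)
General solution: y = C₁e^(7x) + C₂e^(-x)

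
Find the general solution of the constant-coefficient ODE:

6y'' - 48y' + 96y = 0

Characteristic equation: 6r² - 48r + 96 = 0
Divide by 6: r² - 8r + 16 = 0
Factored: (r - 4)² = 0
Repeated root: r = 4
General solution: y = (C₁ + C₂x)e^(4x)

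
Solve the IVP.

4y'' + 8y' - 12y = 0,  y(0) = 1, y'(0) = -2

General solution: y = C₁e^x + C₂e^(-3x)
Applying ICs: C₁ = 1/4, C₂ = 3/4
Particular solution: y = (1/4)e^x + (3/4)e^(-3x)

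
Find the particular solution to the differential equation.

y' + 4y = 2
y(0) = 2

General solution: y = 1/2 + Ce^(-4x)
Applying y(0) = 2: C = 2 - 1/2 = 3/2
Particular solution: y = 1/2 + (3/2)e^(-4x)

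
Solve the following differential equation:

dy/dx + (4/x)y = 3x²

Using integrating factor method:

General solution: y = (3/7)x^3 + Cx^(-4)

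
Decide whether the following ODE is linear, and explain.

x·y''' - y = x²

Linear (y and its derivatives appear to the first power only, no products of y terms)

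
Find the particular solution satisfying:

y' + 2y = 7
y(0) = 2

General solution: y = 7/2 + Ce^(-2x)
Applying y(0) = 2: C = 2 - 7/2 = -3/2
Particular solution: y = 7/2 - (3/2)e^(-2x)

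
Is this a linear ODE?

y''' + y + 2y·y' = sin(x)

No. Nonlinear (product y·y')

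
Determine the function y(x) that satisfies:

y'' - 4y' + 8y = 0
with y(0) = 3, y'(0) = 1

General solution: y = e^(2x)(C₁cos(2x) + C₂sin(2x))
Complex roots r = 2 ± 2i
Applying ICs: C₁ = 3, C₂ = -5/2
Particular solution: y = e^(2x)(3cos(2x) - (5/2)sin(2x))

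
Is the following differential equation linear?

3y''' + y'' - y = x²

Yes. Linear (y and its derivatives appear to the first power only, no products of y terms)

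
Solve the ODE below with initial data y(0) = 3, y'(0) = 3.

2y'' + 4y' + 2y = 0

General solution: y = (C₁ + C₂x)e^(-x)
Repeated root r = -1
Applying ICs: C₁ = 3, C₂ = 6
Particular solution: y = (3 + 6x)e^(-x)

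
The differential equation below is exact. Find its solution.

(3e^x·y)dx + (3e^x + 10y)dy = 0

Verify exactness: ∂M/∂y = ∂N/∂x ✓
Find F(x,y) such that ∂F/∂x = M, ∂F/∂y = N
Solution: 3e^x·y + 5y² = C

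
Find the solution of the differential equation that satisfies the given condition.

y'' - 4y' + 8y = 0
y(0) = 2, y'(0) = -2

General solution: y = e^(2x)(C₁cos(2x) + C₂sin(2x))
Complex roots r = 2 ± 2i
Applying ICs: C₁ = 2, C₂ = -3
Particular solution: y = e^(2x)(2cos(2x) - 3sin(2x))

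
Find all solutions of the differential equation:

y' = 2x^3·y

Separating variables and integrating:
ln|y| = x^4/2 + C

General solution: y = Ce^(x^4/2)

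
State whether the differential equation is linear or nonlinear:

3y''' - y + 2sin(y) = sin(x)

Nonlinear (sin(y) is nonlinear in y)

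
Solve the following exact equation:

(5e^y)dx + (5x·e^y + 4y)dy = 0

Verify exactness: ∂M/∂y = ∂N/∂x ✓
Find F(x,y) such that ∂F/∂x = M, ∂F/∂y = N
Solution: 5x·e^y + 2y² = C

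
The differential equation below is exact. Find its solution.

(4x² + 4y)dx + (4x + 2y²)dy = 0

Verify exactness: ∂M/∂y = ∂N/∂x ✓
Find F(x,y) such that ∂F/∂x = M, ∂F/∂y = N
Solution: 4x³/3 + 4xy + 2y³/3 = C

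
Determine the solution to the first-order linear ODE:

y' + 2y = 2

Using integrating factor method:

General solution: y = 1 + Ce^(-2x)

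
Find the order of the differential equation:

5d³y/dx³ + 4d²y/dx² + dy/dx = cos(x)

The order is 3 (highest derivative is of order 3).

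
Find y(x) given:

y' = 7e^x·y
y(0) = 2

General solution: y = Ce^(7e^x)
Applying IC y(0) = 2:
Particular solution: y = 2e^(7(e^x - 1))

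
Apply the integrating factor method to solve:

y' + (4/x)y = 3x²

Using integrating factor method:

General solution: y = (3/7)x^3 + Cx^(-4)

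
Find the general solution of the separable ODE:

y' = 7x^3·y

Separating variables and integrating:
ln|y| = 7x^4/4 + C

General solution: y = Ce^(7x^4/4)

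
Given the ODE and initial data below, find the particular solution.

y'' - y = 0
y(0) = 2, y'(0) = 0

General solution: y = C₁e^x + C₂e^(-x)
Applying ICs: C₁ = 1, C₂ = 1
Particular solution: y = e^x + e^(-x)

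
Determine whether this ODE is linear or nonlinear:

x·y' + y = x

Linear (y and its derivatives appear to the first power only, no products of y terms)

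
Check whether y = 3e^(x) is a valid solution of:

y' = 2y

Verification:
y = 3e^(x)
y' = 3e^(x)
But 2y = 6e^(x)
y' ≠ 2y — the derivative does not match

No, it is not a solution.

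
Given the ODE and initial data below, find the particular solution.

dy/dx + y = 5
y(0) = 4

General solution: y = 5 + Ce^(-x)
Applying y(0) = 4: C = 4 - 5 = -1
Particular solution: y = 5 - e^(-x)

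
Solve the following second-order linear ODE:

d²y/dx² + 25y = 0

Characteristic equation: r² + 25 = 0
Roots: r = ±5i (complex conjugates)
General solution: y = C₁cos(5x) + C₂sin(5x)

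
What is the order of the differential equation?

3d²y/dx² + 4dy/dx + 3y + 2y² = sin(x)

The order is 2 (highest derivative is of order 2).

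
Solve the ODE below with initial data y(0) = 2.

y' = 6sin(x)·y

General solution: y = Ce^(-6cos(x))
Applying IC y(0) = 2:
Particular solution: y = 2e^(6(1-cos(x)))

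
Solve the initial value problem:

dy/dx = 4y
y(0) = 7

General solution: y = Ce^(4x)
Applying IC y(0) = 7:
Particular solution: y = 7e^(4x)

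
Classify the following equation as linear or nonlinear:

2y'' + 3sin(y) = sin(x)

Nonlinear (sin(y) is nonlinear in y)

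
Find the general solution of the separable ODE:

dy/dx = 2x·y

Separating variables and integrating:
ln|y| = x^2 + C

General solution: y = Ce^(x^2)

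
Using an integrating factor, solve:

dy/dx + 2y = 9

Using integrating factor method:

General solution: y = 9/2 + Ce^(-2x)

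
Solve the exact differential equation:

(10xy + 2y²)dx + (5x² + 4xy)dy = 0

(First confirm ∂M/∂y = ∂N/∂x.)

Verify exactness: ∂M/∂y = ∂N/∂x ✓
Find F(x,y) such that ∂F/∂x = M, ∂F/∂y = N
Solution: 5x²y + 2xy² = C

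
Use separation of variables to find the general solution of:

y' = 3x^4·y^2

Separating variables and integrating:
-1/y = 3x^5/5 + C

General solution: y^-1 = (-3/5)x^5 + C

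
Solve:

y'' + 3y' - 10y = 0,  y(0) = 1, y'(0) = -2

General solution: y = C₁e^(2x) + C₂e^(-5x)
Applying ICs: C₁ = 3/7, C₂ = 4/7
Particular solution: y = (3/7)e^(2x) + (4/7)e^(-5x)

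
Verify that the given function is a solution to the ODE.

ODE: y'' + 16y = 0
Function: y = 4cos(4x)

Verification:
y'' = -64cos(4x)
y'' + 16y = 0 ✓

Yes, it is a solution.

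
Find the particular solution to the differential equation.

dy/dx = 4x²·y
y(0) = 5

General solution: y = Ce^(4x³/3)
Applying IC y(0) = 5:
Particular solution: y = 5e^(4x³/3)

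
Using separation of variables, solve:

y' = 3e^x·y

Separating variables and integrating:
ln|y| = 3e^x + C

General solution: y = Ce^(3e^x)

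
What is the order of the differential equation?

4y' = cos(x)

The order is 1 (highest derivative is of order 1).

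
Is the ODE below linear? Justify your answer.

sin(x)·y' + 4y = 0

Yes. Linear (y and its derivatives appear to the first power only, no products of y terms)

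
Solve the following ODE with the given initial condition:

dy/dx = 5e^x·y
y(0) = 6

General solution: y = Ce^(5e^x)
Applying IC y(0) = 6:
Particular solution: y = 6e^(5(e^x - 1))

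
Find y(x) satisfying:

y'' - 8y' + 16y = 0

Characteristic equation: r² - 8r + 16 = 0
Factored: (r - 4)² = 0
Repeated root: r = 4
General solution: y = (C₁ + C₂x)e^(4x)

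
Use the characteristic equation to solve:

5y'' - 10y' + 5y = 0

Characteristic equation: 5r² - 10r + 5 = 0
Divide by 5: r² - 2r + 1 = 0
Factored: (r - 1)² = 0
Repeated root: r = 1
General solution: y = (C₁ + C₂x)e^x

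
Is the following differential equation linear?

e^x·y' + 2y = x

Yes. Linear (y and its derivatives appear to the first power only, no products of y terms)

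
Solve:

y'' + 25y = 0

Characteristic equation: r² + 25 = 0
Roots: r = ±5i (complex conjugates)
General solution: y = C₁cos(5x) + C₂sin(5x)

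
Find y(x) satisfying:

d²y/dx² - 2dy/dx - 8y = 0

Characteristic equation: r² - 2r - 8 = 0
Roots: r = 4, -2 (distinct real)
General solution: y = C₁e^(4x) + C₂e^(-2x)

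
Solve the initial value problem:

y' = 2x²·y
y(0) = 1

General solution: y = Ce^(2x³/3)
Applying IC y(0) = 1:
Particular solution: y = e^(2x³/3)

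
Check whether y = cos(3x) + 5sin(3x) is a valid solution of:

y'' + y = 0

Verification:
y'' = -9cos(3x) - 45sin(3x)
y'' + y ≠ 0 (frequency mismatch: got 9 instead of 1)

No, it is not a solution.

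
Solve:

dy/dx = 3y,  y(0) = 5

General solution: y = Ce^(3x)
Applying IC y(0) = 5:
Particular solution: y = 5e^(3x)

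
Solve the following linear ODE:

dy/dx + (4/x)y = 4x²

Using integrating factor method:

General solution: y = (4/7)x^3 + Cx^(-4)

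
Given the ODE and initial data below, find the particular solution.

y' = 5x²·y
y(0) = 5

General solution: y = Ce^(5x³/3)
Applying IC y(0) = 5:
Particular solution: y = 5e^(5x³/3)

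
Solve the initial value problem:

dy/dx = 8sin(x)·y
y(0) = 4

General solution: y = Ce^(-8cos(x))
Applying IC y(0) = 4:
Particular solution: y = 4e^(8(1-cos(x)))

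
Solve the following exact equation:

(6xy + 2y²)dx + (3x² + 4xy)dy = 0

Verify exactness: ∂M/∂y = ∂N/∂x ✓
Find F(x,y) such that ∂F/∂x = M, ∂F/∂y = N
Solution: 3x²y + 2xy² = C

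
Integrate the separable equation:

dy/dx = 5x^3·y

Separating variables and integrating:
ln|y| = 5x^4/4 + C

General solution: y = Ce^(5x^4/4)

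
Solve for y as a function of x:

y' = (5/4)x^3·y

Separating variables and integrating:
ln|y| = 5x^4/16 + C

General solution: y = Ce^(5x^4/16)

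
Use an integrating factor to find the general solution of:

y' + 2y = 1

Using integrating factor method:

General solution: y = 1/2 + Ce^(-2x)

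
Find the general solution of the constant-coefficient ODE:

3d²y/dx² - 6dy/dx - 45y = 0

Characteristic equation: 3r² - 6r - 45 = 0
Divide by 3: r² - 2r - 15 = 0
Roots: r = 5, -3 (distinct real)
General solution: y = C₁e^(5x) + C₂e^(-3x)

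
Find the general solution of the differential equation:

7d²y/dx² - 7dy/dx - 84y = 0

Characteristic equation: 7r² - 7r - 84 = 0
Divide by 7: r² - r - 12 = 0
Roots: r = 4, -3 (distinct real)
General solution: y = C₁e^(4x) + C₂e^(-3x)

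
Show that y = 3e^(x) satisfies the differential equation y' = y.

Verification:
y = 3e^(x)
y' = 3e^(x)
y = 3e^(x)
y' = y ✓

Yes, it is a solution.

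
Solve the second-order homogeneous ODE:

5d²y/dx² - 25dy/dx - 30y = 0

Characteristic equation: 5r² - 25r - 30 = 0
Divide by 5: r² - 5r - 6 = 0
Roots: r = 6, -1 (distinct real)
General solution: y = C₁e^(6x) + C₂e^(-x)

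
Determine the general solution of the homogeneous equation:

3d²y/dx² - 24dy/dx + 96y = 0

Characteristic equation: 3r² - 24r + 96 = 0
Divide by 3: r² - 8r + 32 = 0
Roots: r = 4 ± 4i (complex conjugates)
General solution: y = e^(4x)(C₁cos(4x) + C₂sin(4x))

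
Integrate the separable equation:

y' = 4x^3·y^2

Separating variables and integrating:
-1/y = x^4 + C

General solution: y^-1 = -x^4 + C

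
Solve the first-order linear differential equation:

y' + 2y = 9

Using integrating factor method:

General solution: y = 9/2 + Ce^(-2x)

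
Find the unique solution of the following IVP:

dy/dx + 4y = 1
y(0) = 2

General solution: y = 1/4 + Ce^(-4x)
Applying y(0) = 2: C = 2 - 1/4 = 7/4
Particular solution: y = 1/4 + (7/4)e^(-4x)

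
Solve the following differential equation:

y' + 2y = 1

Using integrating factor method:

General solution: y = 1/2 + Ce^(-2x)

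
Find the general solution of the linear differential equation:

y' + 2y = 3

Using integrating factor method:

General solution: y = 3/2 + Ce^(-2x)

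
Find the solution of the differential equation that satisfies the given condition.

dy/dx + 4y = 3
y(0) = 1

General solution: y = 3/4 + Ce^(-4x)
Applying y(0) = 1: C = 1 - 3/4 = 1/4
Particular solution: y = 3/4 + (1/4)e^(-4x)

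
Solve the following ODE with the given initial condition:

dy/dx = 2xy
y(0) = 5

General solution: y = Ce^(x²)
Applying IC y(0) = 5:
Particular solution: y = 5e^(x²)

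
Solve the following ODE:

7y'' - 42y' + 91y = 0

Characteristic equation: 7r² - 42r + 91 = 0
Divide by 7: r² - 6r + 13 = 0
Roots: r = 3 ± 2i (complex conjugates)
General solution: y = e^(3x)(C₁cos(2x) + C₂sin(2x))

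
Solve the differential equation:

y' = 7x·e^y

Separating variables and integrating:
-e^(-y) = 7x²/2 + C

General solution: y = -ln(C - 7x²/2)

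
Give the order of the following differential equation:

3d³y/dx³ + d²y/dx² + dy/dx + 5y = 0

The order is 3 (highest derivative is of order 3).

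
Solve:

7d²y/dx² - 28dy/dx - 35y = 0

Characteristic equation: 7r² - 28r - 35 = 0
Divide by 7: r² - 4r - 5 = 0
Roots: r = 5, -1 (distinct real)
General solution: y = C₁e^(5x) + C₂e^(-x)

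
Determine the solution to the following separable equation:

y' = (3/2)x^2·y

Separating variables and integrating:
ln|y| = x^3/2 + C

General solution: y = Ce^(x^3/2)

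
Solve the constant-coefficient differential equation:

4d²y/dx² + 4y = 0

Characteristic equation: 4r² + 4 = 0
Divide by 4: r² + 1 = 0
Roots: r = ±i (complex conjugates)
General solution: y = C₁cos(x) + C₂sin(x)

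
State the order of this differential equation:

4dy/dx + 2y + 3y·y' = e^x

The order is 1 (highest derivative is of order 1).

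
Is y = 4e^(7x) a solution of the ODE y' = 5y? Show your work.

Verification:
y = 4e^(7x)
y' = 28e^(7x)
But 5y = 20e^(7x)
y' ≠ 5y — the derivative does not match

No, it is not a solution.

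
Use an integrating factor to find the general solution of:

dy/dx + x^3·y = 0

Using integrating factor method:

General solution: y = Ce^(-x^4/4)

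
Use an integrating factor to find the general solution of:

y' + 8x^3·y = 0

Using integrating factor method:

General solution: y = Ce^(-2x^4)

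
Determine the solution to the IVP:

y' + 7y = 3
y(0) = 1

General solution: y = 3/7 + Ce^(-7x)
Applying y(0) = 1: C = 1 - 3/7 = 4/7
Particular solution: y = 3/7 + (4/7)e^(-7x)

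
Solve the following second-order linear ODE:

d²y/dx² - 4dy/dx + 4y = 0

Characteristic equation: r² - 4r + 4 = 0
Factored: (r - 2)² = 0
Repeated root: r = 2
General solution: y = (C₁ + C₂x)e^(2x)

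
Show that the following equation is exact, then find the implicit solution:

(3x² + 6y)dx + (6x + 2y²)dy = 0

Verify exactness: ∂M/∂y = ∂N/∂x ✓
Find F(x,y) such that ∂F/∂x = M, ∂F/∂y = N
Solution: x³ + 6xy + 2y³/3 = C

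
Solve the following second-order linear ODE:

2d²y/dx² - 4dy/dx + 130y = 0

Characteristic equation: 2r² - 4r + 130 = 0
Divide by 2: r² - 2r + 65 = 0
Roots: r = 1 ± 8i (complex conjugates)
General solution: y = e^x(C₁cos(8x) + C₂sin(8x))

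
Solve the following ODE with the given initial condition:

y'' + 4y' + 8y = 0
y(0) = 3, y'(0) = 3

General solution: y = e^(-2x)(C₁cos(2x) + C₂sin(2x))
Complex roots r = -2 ± 2i
Applying ICs: C₁ = 3, C₂ = 9/2
Particular solution: y = e^(-2x)(3cos(2x) + (9/2)sin(2x))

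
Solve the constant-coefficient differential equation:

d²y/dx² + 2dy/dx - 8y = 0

Characteristic equation: r² + 2r - 8 = 0
Roots: r = 2, -4 (distinct real)
General solution: y = C₁e^(2x) + C₂e^(-4x)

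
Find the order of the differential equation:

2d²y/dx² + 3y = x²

The order is 2 (highest derivative is of order 2).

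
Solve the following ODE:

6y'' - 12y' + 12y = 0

Characteristic equation: 6r² - 12r + 12 = 0
Divide by 6: r² - 2r + 2 = 0
Roots: r = 1 ± i (complex conjugates)
General solution: y = e^x(C₁cos(x) + C₂sin(x))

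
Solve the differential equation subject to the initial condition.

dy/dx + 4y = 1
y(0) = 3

General solution: y = 1/4 + Ce^(-4x)
Applying y(0) = 3: C = 3 - 1/4 = 11/4
Particular solution: y = 1/4 + (11/4)e^(-4x)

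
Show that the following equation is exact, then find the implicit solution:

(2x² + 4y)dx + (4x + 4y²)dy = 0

Verify exactness: ∂M/∂y = ∂N/∂x ✓
Find F(x,y) such that ∂F/∂x = M, ∂F/∂y = N
Solution: 2x³/3 + 4xy + 4y³/3 = C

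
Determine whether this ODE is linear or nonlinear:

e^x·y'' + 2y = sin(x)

Linear (y and its derivatives appear to the first power only, no products of y terms)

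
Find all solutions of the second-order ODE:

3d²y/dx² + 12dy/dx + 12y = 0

Characteristic equation: 3r² + 12r + 12 = 0
Divide by 3: r² + 4r + 4 = 0
Factored: (r + 2)² = 0
Repeated root: r = -2
General solution: y = (C₁ + C₂x)e^(-2x)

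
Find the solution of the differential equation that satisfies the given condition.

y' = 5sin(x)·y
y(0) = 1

General solution: y = Ce^(-5cos(x))
Applying IC y(0) = 1:
Particular solution: y = e^(5(1-cos(x)))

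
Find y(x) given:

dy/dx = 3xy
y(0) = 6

General solution: y = Ce^(3x²/2)
Applying IC y(0) = 6:
Particular solution: y = 6e^(3x²/2)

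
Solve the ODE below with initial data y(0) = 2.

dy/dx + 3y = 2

General solution: y = 2/3 + Ce^(-3x)
Applying y(0) = 2: C = 2 - 2/3 = 4/3
Particular solution: y = 2/3 + (4/3)e^(-3x)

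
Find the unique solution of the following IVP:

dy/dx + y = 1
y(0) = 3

General solution: y = 1 + Ce^(-x)
Applying y(0) = 3: C = 3 - 1 = 2
Particular solution: y = 1 + 2e^(-x)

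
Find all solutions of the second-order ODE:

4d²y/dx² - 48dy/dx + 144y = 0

Characteristic equation: 4r² - 48r + 144 = 0
Divide by 4: r² - 12r + 36 = 0
Factored: (r - 6)² = 0
Repeated root: r = 6
General solution: y = (C₁ + C₂x)e^(6x)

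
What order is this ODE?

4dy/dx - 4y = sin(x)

The order is 1 (highest derivative is of order 1).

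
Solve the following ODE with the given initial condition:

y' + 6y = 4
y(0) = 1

General solution: y = 2/3 + Ce^(-6x)
Applying y(0) = 1: C = 1 - 2/3 = 1/3
Particular solution: y = 2/3 + (1/3)e^(-6x)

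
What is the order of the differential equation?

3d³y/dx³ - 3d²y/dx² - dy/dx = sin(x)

The order is 3 (highest derivative is of order 3).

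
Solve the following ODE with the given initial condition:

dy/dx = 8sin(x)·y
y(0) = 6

General solution: y = Ce^(-8cos(x))
Applying IC y(0) = 6:
Particular solution: y = 6e^(8(1-cos(x)))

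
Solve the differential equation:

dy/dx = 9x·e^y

Separating variables and integrating:
-e^(-y) = 9x²/2 + C

General solution: y = -ln(C - 9x²/2)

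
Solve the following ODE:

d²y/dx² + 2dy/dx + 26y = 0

Characteristic equation: r² + 2r + 26 = 0
Roots: r = -1 ± 5i (complex conjugates)
General solution: y = e^(-x)(C₁cos(5x) + C₂sin(5x))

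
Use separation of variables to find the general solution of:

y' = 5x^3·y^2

Separating variables and integrating:
-1/y = 5x^4/4 + C

General solution: y^-1 = (-5/4)x^4 + C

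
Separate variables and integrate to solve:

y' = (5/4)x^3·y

Separating variables and integrating:
ln|y| = 5x^4/16 + C

General solution: y = Ce^(5x^4/16)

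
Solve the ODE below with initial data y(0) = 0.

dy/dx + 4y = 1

General solution: y = 1/4 + Ce^(-4x)
Applying y(0) = 0: C = 0 - 1/4 = -1/4
Particular solution: y = 1/4 - (1/4)e^(-4x)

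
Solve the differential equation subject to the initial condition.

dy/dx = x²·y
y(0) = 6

General solution: y = Ce^(x³/3)
Applying IC y(0) = 6:
Particular solution: y = 6e^(x³/3)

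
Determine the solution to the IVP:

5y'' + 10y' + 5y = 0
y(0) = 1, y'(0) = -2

General solution: y = (C₁ + C₂x)e^(-x)
Repeated root r = -1
Applying ICs: C₁ = 1, C₂ = -1
Particular solution: y = (1 - x)e^(-x)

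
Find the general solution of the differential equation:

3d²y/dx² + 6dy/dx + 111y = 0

Characteristic equation: 3r² + 6r + 111 = 0
Divide by 3: r² + 2r + 37 = 0
Roots: r = -1 ± 6i (complex conjugates)
General solution: y = e^(-x)(C₁cos(6x) + C₂sin(6x))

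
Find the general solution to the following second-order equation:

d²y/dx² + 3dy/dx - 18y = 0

Characteristic equation: r² + 3r - 18 = 0
Roots: r = 3, -6 (distinct real)
General solution: y = C₁e^(3x) + C₂e^(-6x)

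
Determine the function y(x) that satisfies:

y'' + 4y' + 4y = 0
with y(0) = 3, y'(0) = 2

General solution: y = (C₁ + C₂x)e^(-2x)
Repeated root r = -2
Applying ICs: C₁ = 3, C₂ = 8
Particular solution: y = (3 + 8x)e^(-2x)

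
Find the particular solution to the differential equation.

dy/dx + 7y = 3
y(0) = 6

General solution: y = 3/7 + Ce^(-7x)
Applying y(0) = 6: C = 6 - 3/7 = 39/7
Particular solution: y = 3/7 + (39/7)e^(-7x)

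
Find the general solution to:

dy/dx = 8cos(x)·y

Separating variables and integrating:
ln|y| = 8sin(x) + C

General solution: y = Ce^(8sin(x))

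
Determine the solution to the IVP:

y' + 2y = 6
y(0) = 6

General solution: y = 3 + Ce^(-2x)
Applying y(0) = 6: C = 6 - 3 = 3
Particular solution: y = 3 + 3e^(-2x)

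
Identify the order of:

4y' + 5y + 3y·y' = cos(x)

The order is 1 (highest derivative is of order 1).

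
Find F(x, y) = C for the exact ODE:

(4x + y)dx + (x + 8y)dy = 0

Verify exactness: ∂M/∂y = ∂N/∂x ✓
Find F(x,y) such that ∂F/∂x = M, ∂F/∂y = N
Solution: 2x² + xy + 4y² = C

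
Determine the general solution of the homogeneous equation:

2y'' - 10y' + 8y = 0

Characteristic equation: 2r² - 10r + 8 = 0
Divide by 2: r² - 5r + 4 = 0
Roots: r = 1, 4 (distinct real)
General solution: y = C₁e^x + C₂e^(4x)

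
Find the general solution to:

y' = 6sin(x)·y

Separating variables and integrating:
ln|y| = -6cos(x) + C

General solution: y = Ce^(-6cos(x))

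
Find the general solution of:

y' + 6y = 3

Using integrating factor method:

General solution: y = 1/2 + Ce^(-6x)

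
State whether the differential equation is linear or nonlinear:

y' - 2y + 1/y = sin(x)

Nonlinear (1/y term)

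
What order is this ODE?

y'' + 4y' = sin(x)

The order is 2 (highest derivative is of order 2).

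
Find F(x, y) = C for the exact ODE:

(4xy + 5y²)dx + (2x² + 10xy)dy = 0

Verify exactness: ∂M/∂y = ∂N/∂x ✓
Find F(x,y) such that ∂F/∂x = M, ∂F/∂y = N
Solution: 2x²y + 5xy² = C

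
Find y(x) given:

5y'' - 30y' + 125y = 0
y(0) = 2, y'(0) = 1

General solution: y = e^(3x)(C₁cos(4x) + C₂sin(4x))
Complex roots r = 3 ± 4i
Applying ICs: C₁ = 2, C₂ = -5/4
Particular solution: y = e^(3x)(2cos(4x) - (5/4)sin(4x))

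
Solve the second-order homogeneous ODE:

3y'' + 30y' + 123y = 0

Characteristic equation: 3r² + 30r + 123 = 0
Divide by 3: r² + 10r + 41 = 0
Roots: r = -5 ± 4i (complex conjugates)
General solution: y = e^(-5x)(C₁cos(4x) + C₂sin(4x))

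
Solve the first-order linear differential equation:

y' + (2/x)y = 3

Using integrating factor method:

General solution: y = x + Cx^(-2)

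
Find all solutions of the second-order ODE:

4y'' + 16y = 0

Characteristic equation: 4r² + 16 = 0
Divide by 4: r² + 4 = 0
Roots: r = ±2i (complex conjugates)
General solution: y = C₁cos(2x) + C₂sin(2x)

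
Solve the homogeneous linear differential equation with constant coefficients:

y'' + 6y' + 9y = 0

Characteristic equation: r² + 6r + 9 = 0
Factored: (r + 3)² = 0
Repeated root: r = -3
General solution: y = (C₁ + C₂x)e^(-3x)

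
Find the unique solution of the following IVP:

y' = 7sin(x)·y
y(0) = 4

General solution: y = Ce^(-7cos(x))
Applying IC y(0) = 4:
Particular solution: y = 4e^(7(1-cos(x)))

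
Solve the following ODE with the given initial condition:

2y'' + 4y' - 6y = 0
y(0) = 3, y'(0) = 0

General solution: y = C₁e^x + C₂e^(-3x)
Applying ICs: C₁ = 9/4, C₂ = 3/4
Particular solution: y = (9/4)e^x + (3/4)e^(-3x)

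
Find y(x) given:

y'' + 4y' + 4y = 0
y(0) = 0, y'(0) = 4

General solution: y = (C₁ + C₂x)e^(-2x)
Repeated root r = -2
Applying ICs: C₁ = 0, C₂ = 4
Particular solution: y = 4xe^(-2x)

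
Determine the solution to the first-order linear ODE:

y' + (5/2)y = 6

Using integrating factor method:

General solution: y = 12/5 + Ce^(-5x/2)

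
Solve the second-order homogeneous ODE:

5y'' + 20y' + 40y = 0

Characteristic equation: 5r² + 20r + 40 = 0
Divide by 5: r² + 4r + 8 = 0
Roots: r = -2 ± 2i (complex conjugates)
General solution: y = e^(-2x)(C₁cos(2x) + C₂sin(2x))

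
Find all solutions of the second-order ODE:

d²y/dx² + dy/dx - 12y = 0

Characteristic equation: r² + r - 12 = 0
Roots: r = 3, -4 (distinct real)
General solution: y = C₁e^(3x) + C₂e^(-4x)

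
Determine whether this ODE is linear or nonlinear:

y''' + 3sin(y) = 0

Nonlinear (sin(y) is nonlinear in y)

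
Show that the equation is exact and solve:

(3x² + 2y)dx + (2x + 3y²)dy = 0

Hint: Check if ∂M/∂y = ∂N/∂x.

Verify exactness: ∂M/∂y = ∂N/∂x ✓
Find F(x,y) such that ∂F/∂x = M, ∂F/∂y = N
Solution: x³ + 2xy + y³ = C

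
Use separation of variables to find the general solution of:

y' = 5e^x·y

Separating variables and integrating:
ln|y| = 5e^x + C

General solution: y = Ce^(5e^x)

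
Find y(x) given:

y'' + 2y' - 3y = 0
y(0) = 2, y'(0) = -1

General solution: y = C₁e^x + C₂e^(-3x)
Applying ICs: C₁ = 5/4, C₂ = 3/4
Particular solution: y = (5/4)e^x + (3/4)e^(-3x)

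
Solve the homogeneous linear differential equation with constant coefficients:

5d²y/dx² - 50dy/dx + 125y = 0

Characteristic equation: 5r² - 50r + 125 = 0
Divide by 5: r² - 10r + 25 = 0
Factored: (r - 5)² = 0
Repeated root: r = 5
General solution: y = (C₁ + C₂x)e^(5x)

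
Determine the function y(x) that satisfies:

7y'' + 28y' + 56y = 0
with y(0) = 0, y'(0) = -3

General solution: y = e^(-2x)(C₁cos(2x) + C₂sin(2x))
Complex roots r = -2 ± 2i
Applying ICs: C₁ = 0, C₂ = -3/2
Particular solution: y = e^(-2x)(-(3/2)sin(2x))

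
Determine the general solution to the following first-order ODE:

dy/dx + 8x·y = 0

Using integrating factor method:

General solution: y = Ce^(-4x^2)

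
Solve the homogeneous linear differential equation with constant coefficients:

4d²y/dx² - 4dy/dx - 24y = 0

Characteristic equation: 4r² - 4r - 24 = 0
Divide by 4: r² - r - 6 = 0
Roots: r = 3, -2 (distinct real)
General solution: y = C₁e^(3x) + C₂e^(-2x)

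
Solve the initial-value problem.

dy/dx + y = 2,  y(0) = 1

General solution: y = 2 + Ce^(-x)
Applying y(0) = 1: C = 1 - 2 = -1
Particular solution: y = 2 - e^(-x)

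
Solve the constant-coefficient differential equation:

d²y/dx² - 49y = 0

Characteristic equation: r² - 49 = 0
Roots: r = 7, -7 (distinct real)
General solution: y = C₁e^(7x) + C₂e^(-7x)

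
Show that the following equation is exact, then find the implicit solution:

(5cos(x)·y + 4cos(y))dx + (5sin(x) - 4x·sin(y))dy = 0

Verify exactness: ∂M/∂y = ∂N/∂x ✓
Find F(x,y) such that ∂F/∂x = M, ∂F/∂y = N
Solution: 5sin(x)·y + 4x·cos(y) = C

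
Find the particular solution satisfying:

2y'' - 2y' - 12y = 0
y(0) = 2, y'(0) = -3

General solution: y = C₁e^(3x) + C₂e^(-2x)
Applying ICs: C₁ = 1/5, C₂ = 9/5
Particular solution: y = (1/5)e^(3x) + (9/5)e^(-2x)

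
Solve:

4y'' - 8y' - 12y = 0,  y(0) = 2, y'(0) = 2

General solution: y = C₁e^(3x) + C₂e^(-x)
Applying ICs: C₁ = 1, C₂ = 1
Particular solution: y = e^(3x) + e^(-x)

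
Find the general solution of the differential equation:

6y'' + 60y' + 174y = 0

Characteristic equation: 6r² + 60r + 174 = 0
Divide by 6: r² + 10r + 29 = 0
Roots: r = -5 ± 2i (complex conjugates)
General solution: y = e^(-5x)(C₁cos(2x) + C₂sin(2x))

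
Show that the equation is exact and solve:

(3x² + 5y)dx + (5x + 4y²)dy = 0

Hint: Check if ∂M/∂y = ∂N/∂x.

Verify exactness: ∂M/∂y = ∂N/∂x ✓
Find F(x,y) such that ∂F/∂x = M, ∂F/∂y = N
Solution: x³ + 5xy + 4y³/3 = C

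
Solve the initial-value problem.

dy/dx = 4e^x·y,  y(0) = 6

General solution: y = Ce^(4e^x)
Applying IC y(0) = 6:
Particular solution: y = 6e^(4(e^x - 1))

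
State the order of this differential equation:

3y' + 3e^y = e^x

The order is 1 (highest derivative is of order 1).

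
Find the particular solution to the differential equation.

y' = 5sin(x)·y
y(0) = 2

General solution: y = Ce^(-5cos(x))
Applying IC y(0) = 2:
Particular solution: y = 2e^(5(1-cos(x)))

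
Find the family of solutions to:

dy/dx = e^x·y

Separating variables and integrating:
ln|y| = e^x + C

General solution: y = Ce^(e^x)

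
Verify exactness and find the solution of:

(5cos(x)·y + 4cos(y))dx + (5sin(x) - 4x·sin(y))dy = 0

Verify exactness: ∂M/∂y = ∂N/∂x ✓
Find F(x,y) such that ∂F/∂x = M, ∂F/∂y = N
Solution: 5sin(x)·y + 4x·cos(y) = C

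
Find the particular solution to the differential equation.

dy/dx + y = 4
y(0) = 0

General solution: y = 4 + Ce^(-x)
Applying y(0) = 0: C = 0 - 4 = -4
Particular solution: y = 4 - 4e^(-x)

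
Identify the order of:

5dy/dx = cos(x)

The order is 1 (highest derivative is of order 1).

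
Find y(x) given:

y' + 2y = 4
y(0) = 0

General solution: y = 2 + Ce^(-2x)
Applying y(0) = 0: C = 0 - 2 = -2
Particular solution: y = 2 - 2e^(-2x)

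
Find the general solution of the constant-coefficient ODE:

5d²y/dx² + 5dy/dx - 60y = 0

Characteristic equation: 5r² + 5r - 60 = 0
Divide by 5: r² + r - 12 = 0
Roots: r = 3, -4 (distinct real)
General solution: y = C₁e^(3x) + C₂e^(-4x)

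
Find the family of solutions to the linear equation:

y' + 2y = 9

Using integrating factor method:

General solution: y = 9/2 + Ce^(-2x)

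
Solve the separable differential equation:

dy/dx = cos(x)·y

Separating variables and integrating:
ln|y| = sin(x) + C

General solution: y = Ce^(sin(x))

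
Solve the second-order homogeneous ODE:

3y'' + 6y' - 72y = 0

Characteristic equation: 3r² + 6r - 72 = 0
Divide by 3: r² + 2r - 24 = 0
Roots: r = 4, -6 (distinct real)
General solution: y = C₁e^(4x) + C₂e^(-6x)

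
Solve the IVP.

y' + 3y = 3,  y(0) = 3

General solution: y = 1 + Ce^(-3x)
Applying y(0) = 3: C = 3 - 1 = 2
Particular solution: y = 1 + 2e^(-3x)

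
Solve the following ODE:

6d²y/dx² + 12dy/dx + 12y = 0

Characteristic equation: 6r² + 12r + 12 = 0
Divide by 6: r² + 2r + 2 = 0
Roots: r = -1 ± i (complex conjugates)
General solution: y = e^(-x)(C₁cos(x) + C₂sin(x))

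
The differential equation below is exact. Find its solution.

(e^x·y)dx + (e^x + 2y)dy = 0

Verify exactness: ∂M/∂y = ∂N/∂x ✓
Find F(x,y) such that ∂F/∂x = M, ∂F/∂y = N
Solution: e^x·y + y² = C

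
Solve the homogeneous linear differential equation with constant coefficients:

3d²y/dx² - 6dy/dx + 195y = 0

Characteristic equation: 3r² - 6r + 195 = 0
Divide by 3: r² - 2r + 65 = 0
Roots: r = 1 ± 8i (complex conjugates)
General solution: y = e^x(C₁cos(8x) + C₂sin(8x))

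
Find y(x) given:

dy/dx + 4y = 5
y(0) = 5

General solution: y = 5/4 + Ce^(-4x)
Applying y(0) = 5: C = 5 - 5/4 = 15/4
Particular solution: y = 5/4 + (15/4)e^(-4x)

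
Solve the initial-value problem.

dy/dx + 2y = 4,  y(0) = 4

General solution: y = 2 + Ce^(-2x)
Applying y(0) = 4: C = 4 - 2 = 2
Particular solution: y = 2 + 2e^(-2x)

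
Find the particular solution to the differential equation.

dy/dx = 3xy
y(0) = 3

General solution: y = Ce^(3x²/2)
Applying IC y(0) = 3:
Particular solution: y = 3e^(3x²/2)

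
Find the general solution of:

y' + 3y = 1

Using integrating factor method:

General solution: y = 1/3 + Ce^(-3x)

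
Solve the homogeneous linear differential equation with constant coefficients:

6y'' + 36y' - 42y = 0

Characteristic equation: 6r² + 36r - 42 = 0
Divide by 6: r² + 6r - 7 = 0
Roots: r = 1, -7 (distinct real)
General solution: y = C₁e^x + C₂e^(-7x)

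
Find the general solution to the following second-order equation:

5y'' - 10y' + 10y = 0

Characteristic equation: 5r² - 10r + 10 = 0
Divide by 5: r² - 2r + 2 = 0
Roots: r = 1 ± i (complex conjugates)
General solution: y = e^x(C₁cos(x) + C₂sin(x))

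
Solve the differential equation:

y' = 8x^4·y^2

Separating variables and integrating:
-1/y = 8x^5/5 + C

General solution: y^-1 = (-8/5)x^5 + C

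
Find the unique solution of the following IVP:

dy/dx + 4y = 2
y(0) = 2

General solution: y = 1/2 + Ce^(-4x)
Applying y(0) = 2: C = 2 - 1/2 = 3/2
Particular solution: y = 1/2 + (3/2)e^(-4x)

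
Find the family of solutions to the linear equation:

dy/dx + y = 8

Using integrating factor method:

General solution: y = 8 + Ce^(-x)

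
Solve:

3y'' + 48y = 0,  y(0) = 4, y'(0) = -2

General solution: y = C₁cos(4x) + C₂sin(4x)
Complex roots r = ±4i
Applying ICs: C₁ = 4, C₂ = -1/2
Particular solution: y = 4cos(4x) - (1/2)sin(4x)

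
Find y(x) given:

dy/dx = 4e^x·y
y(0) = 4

General solution: y = Ce^(4e^x)
Applying IC y(0) = 4:
Particular solution: y = 4e^(4(e^x - 1))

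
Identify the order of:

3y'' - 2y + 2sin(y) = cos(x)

The order is 2 (highest derivative is of order 2).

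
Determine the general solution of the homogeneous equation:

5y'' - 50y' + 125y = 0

Characteristic equation: 5r² - 50r + 125 = 0
Divide by 5: r² - 10r + 25 = 0
Factored: (r - 5)² = 0
Repeated root: r = 5
General solution: y = (C₁ + C₂x)e^(5x)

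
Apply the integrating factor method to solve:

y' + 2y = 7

Using integrating factor method:

General solution: y = 7/2 + Ce^(-2x)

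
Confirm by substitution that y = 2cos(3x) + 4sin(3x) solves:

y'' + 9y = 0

Verification:
y'' = -18cos(3x) - 36sin(3x)
y'' + 9y = 0 ✓

Yes, it is a solution.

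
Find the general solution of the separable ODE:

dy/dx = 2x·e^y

Separating variables and integrating:
-e^(-y) = x² + C

General solution: y = -ln(C - x²)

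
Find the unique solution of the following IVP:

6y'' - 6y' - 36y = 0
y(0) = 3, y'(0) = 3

General solution: y = C₁e^(3x) + C₂e^(-2x)
Applying ICs: C₁ = 9/5, C₂ = 6/5
Particular solution: y = (9/5)e^(3x) + (6/5)e^(-2x)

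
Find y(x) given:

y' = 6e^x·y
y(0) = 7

General solution: y = Ce^(6e^x)
Applying IC y(0) = 7:
Particular solution: y = 7e^(6(e^x - 1))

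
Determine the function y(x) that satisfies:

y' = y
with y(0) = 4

General solution: y = Ce^x
Applying IC y(0) = 4:
Particular solution: y = 4e^x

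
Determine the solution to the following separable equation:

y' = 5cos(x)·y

Separating variables and integrating:
ln|y| = 5sin(x) + C

General solution: y = Ce^(5sin(x))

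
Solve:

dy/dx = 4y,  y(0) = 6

General solution: y = Ce^(4x)
Applying IC y(0) = 6:
Particular solution: y = 6e^(4x)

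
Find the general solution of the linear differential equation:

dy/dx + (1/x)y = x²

Using integrating factor method:

General solution: y = (1/4)x^3 + C/x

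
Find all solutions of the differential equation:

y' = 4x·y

Separating variables and integrating:
ln|y| = 2x^2 + C

General solution: y = Ce^(2x^2)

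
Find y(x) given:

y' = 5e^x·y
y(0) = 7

General solution: y = Ce^(5e^x)
Applying IC y(0) = 7:
Particular solution: y = 7e^(5(e^x - 1))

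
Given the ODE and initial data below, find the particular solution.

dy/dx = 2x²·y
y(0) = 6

General solution: y = Ce^(2x³/3)
Applying IC y(0) = 6:
Particular solution: y = 6e^(2x³/3)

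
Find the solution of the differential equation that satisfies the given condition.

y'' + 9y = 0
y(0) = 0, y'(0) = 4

General solution: y = C₁cos(3x) + C₂sin(3x)
Complex roots r = ±3i
Applying ICs: C₁ = 0, C₂ = 4/3
Particular solution: y = (4/3)sin(3x)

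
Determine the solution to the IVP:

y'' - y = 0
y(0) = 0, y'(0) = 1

General solution: y = C₁e^x + C₂e^(-x)
Applying ICs: C₁ = 1/2, C₂ = -1/2
Particular solution: y = (1/2)e^x - (1/2)e^(-x)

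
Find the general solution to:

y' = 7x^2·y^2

Separating variables and integrating:
-1/y = 7x^3/3 + C

General solution: y^-1 = (-7/3)x^3 + C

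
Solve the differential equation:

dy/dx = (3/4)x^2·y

Separating variables and integrating:
ln|y| = x^3/4 + C

General solution: y = Ce^(x^3/4)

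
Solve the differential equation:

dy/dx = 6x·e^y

Separating variables and integrating:
-e^(-y) = 3x² + C

General solution: y = -ln(C - 3x²)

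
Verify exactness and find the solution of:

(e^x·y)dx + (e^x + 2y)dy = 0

Verify exactness: ∂M/∂y = ∂N/∂x ✓
Find F(x,y) such that ∂F/∂x = M, ∂F/∂y = N
Solution: e^x·y + y² = C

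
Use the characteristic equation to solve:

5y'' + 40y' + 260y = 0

Characteristic equation: 5r² + 40r + 260 = 0
Divide by 5: r² + 8r + 52 = 0
Roots: r = -4 ± 6i (complex conjugates)
General solution: y = e^(-4x)(C₁cos(6x) + C₂sin(6x))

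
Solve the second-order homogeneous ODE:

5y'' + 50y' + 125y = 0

Characteristic equation: 5r² + 50r + 125 = 0
Divide by 5: r² + 10r + 25 = 0
Factored: (r + 5)² = 0
Repeated root: r = -5
General solution: y = (C₁ + C₂x)e^(-5x)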